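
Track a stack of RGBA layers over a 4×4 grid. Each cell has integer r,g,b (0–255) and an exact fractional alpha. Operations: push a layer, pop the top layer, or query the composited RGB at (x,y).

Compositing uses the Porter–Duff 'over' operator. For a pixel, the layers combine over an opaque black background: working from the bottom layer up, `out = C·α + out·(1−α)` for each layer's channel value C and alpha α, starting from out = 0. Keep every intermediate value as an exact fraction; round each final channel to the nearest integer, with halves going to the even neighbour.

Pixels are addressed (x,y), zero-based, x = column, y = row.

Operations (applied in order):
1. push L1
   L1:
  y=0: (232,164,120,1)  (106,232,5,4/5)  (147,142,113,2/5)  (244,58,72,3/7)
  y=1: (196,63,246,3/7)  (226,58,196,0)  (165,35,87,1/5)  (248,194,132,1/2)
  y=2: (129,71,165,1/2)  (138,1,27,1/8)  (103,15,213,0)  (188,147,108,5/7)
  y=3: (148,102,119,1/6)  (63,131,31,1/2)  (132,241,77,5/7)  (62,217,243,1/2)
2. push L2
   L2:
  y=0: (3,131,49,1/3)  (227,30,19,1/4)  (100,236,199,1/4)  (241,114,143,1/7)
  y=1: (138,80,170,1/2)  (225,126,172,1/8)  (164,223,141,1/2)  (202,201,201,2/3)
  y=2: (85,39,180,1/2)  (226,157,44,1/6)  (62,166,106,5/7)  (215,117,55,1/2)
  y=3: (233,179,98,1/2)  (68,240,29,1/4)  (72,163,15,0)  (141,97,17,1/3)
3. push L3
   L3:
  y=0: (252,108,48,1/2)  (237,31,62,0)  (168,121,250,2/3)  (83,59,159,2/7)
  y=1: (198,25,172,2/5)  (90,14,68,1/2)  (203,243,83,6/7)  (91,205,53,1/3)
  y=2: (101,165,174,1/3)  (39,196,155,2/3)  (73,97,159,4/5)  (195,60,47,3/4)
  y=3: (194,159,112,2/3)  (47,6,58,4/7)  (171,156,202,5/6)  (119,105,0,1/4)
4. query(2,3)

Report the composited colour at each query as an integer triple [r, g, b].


query (2,3) [L1,L2,L3] — begin 0,0,0
+L1 (α=5/7) → [660/7, 1205/7, 55]
+L2 (α=0) → [660/7, 1205/7, 55]
+L3 (α=5/6) → [2215/14, 6665/42, 355/2]
rounded: [158, 159, 178]


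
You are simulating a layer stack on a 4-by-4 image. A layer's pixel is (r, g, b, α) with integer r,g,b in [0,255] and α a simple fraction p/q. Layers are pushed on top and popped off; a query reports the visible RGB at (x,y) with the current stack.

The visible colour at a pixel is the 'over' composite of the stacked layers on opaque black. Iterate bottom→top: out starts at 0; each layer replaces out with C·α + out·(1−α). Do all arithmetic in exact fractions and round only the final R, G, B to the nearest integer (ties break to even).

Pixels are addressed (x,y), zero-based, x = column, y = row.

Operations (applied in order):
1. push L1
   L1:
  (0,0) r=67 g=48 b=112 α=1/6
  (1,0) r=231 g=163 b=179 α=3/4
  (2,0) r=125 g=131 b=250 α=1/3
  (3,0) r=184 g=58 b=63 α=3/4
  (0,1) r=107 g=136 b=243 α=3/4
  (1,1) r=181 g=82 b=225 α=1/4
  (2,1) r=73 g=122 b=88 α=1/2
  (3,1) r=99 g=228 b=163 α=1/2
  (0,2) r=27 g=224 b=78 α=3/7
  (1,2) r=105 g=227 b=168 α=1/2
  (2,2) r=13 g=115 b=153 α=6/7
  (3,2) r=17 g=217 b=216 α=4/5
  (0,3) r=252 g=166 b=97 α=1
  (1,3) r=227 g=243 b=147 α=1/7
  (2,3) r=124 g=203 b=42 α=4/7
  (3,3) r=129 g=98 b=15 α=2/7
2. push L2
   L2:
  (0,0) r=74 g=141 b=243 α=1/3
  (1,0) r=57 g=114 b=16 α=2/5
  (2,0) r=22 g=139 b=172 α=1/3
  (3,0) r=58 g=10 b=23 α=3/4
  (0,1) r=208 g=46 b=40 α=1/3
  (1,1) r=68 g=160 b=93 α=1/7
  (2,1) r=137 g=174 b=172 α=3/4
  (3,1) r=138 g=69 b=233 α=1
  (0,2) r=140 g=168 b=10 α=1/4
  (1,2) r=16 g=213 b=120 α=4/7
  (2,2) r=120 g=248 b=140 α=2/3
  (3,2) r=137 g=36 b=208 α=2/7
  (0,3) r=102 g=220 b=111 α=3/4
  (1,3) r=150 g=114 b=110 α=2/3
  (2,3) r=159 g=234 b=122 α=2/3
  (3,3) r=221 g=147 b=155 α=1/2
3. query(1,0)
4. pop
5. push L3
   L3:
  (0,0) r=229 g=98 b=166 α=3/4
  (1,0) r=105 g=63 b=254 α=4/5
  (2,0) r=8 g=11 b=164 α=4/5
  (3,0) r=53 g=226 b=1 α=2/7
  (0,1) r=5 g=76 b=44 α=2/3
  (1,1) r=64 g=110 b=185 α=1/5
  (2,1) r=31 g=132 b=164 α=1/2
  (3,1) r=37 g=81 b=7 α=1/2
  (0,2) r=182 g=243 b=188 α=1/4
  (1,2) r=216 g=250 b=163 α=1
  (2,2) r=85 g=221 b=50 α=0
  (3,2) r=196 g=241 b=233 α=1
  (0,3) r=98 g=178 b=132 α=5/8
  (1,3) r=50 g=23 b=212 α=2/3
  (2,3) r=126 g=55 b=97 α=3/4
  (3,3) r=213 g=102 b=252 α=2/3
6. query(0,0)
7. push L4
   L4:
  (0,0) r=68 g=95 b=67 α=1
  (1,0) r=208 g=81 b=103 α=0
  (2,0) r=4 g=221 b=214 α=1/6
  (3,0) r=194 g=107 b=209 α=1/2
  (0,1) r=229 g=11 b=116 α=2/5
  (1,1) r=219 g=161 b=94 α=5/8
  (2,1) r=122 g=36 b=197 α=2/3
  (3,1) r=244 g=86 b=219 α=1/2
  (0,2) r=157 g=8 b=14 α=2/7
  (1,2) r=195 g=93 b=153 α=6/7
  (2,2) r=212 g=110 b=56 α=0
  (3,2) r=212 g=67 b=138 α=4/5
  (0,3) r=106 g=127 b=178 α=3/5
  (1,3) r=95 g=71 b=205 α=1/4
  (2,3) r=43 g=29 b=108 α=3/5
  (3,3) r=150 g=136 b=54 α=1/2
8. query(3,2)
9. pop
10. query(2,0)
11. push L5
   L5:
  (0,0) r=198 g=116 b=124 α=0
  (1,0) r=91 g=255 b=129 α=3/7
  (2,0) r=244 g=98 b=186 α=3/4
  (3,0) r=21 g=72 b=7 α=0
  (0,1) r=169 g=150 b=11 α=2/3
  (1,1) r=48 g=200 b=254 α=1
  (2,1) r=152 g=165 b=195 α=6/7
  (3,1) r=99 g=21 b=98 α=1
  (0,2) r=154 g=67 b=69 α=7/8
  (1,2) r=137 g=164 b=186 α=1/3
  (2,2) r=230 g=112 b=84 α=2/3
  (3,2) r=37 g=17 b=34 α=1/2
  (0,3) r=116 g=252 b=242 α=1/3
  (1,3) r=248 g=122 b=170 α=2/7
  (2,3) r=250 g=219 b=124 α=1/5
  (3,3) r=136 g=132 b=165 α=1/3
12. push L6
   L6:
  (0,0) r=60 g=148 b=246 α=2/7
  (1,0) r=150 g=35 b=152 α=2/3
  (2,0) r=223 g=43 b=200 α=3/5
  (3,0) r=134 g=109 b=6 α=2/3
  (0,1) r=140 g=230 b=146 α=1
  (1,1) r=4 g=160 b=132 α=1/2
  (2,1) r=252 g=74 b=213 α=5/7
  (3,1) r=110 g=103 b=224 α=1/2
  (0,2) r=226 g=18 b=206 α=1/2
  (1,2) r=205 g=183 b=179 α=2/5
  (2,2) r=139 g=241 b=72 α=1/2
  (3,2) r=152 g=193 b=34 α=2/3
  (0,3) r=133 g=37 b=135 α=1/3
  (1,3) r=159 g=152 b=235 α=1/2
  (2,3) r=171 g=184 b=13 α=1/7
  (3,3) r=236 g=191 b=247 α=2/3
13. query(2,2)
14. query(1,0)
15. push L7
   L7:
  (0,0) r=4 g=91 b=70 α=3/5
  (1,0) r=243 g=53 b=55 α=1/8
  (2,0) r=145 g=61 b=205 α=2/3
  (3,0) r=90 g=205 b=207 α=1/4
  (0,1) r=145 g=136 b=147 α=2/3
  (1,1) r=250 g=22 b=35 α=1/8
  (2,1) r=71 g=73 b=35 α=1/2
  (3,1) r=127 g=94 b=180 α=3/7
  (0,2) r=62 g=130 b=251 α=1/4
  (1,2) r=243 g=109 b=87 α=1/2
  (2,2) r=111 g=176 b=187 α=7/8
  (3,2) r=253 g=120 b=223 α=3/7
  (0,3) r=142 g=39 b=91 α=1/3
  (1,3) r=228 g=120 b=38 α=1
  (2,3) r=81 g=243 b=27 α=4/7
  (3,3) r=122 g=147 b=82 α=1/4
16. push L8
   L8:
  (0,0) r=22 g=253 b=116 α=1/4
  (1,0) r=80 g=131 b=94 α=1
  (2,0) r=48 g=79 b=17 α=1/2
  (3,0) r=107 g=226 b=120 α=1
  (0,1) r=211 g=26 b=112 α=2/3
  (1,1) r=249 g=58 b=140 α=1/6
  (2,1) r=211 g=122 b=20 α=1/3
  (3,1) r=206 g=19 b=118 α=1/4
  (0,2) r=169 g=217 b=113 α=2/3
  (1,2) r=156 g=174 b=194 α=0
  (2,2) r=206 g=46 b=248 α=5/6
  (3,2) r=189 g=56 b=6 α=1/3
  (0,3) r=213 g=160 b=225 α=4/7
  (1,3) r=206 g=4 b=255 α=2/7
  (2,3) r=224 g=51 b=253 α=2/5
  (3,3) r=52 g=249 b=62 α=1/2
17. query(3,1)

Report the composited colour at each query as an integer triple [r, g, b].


at x=1,y=0 over L1,L2:
+L1 (α=3/4) → [693/4, 489/4, 537/4]
+L2 (α=2/5) → [507/4, 2379/20, 1739/20]
= [127, 119, 87]

query (0,0) [L1,L3] — begin 0,0,0
+L1 (α=1/6) → [67/6, 8, 56/3]
+L3 (α=3/4) → [4189/24, 151/2, 775/6]
rounded: [175, 76, 129]

(3,2) stack=L1,L3,L4; from [0,0,0]:
L1 α=4/5: [68/5, 868/5, 864/5]
L3 α=1: [196, 241, 233]
L4 α=4/5: [1044/5, 509/5, 157]
→ [209, 102, 157]

at x=2,y=0 over L1,L3:
L1 α=1/3: [125/3, 131/3, 250/3]
L3 α=4/5: [221/15, 263/15, 2218/15]
= [15, 18, 148]

at x=2,y=2 over L1,L3,L5,L6:
+L1 (α=6/7) → [78/7, 690/7, 918/7]
+L3 (α=0) → [78/7, 690/7, 918/7]
+L5 (α=2/3) → [3298/21, 2258/21, 698/7]
+L6 (α=1/2) → [6217/42, 7319/42, 601/7]
= [148, 174, 86]

(1,0) stack=L1,L3,L5,L6; from [0,0,0]:
+L1 (α=3/4) → [693/4, 489/4, 537/4]
+L3 (α=4/5) → [2373/20, 1497/20, 4601/20]
+L5 (α=3/7) → [534/5, 5322/35, 6536/35]
+L6 (α=2/3) → [678/5, 7772/105, 17176/105]
= [136, 74, 164]

at x=3,y=1 over L1,L3,L5,L6,L7,L8:
after L1 α=1/2: [99/2, 114, 163/2]
after L3 α=1/2: [173/4, 195/2, 177/4]
after L5 α=1: [99, 21, 98]
after L6 α=1/2: [209/2, 62, 161]
after L7 α=3/7: [799/7, 530/7, 1184/7]
after L8 α=1/4: [3839/28, 1723/28, 2189/14]
= [137, 62, 156]


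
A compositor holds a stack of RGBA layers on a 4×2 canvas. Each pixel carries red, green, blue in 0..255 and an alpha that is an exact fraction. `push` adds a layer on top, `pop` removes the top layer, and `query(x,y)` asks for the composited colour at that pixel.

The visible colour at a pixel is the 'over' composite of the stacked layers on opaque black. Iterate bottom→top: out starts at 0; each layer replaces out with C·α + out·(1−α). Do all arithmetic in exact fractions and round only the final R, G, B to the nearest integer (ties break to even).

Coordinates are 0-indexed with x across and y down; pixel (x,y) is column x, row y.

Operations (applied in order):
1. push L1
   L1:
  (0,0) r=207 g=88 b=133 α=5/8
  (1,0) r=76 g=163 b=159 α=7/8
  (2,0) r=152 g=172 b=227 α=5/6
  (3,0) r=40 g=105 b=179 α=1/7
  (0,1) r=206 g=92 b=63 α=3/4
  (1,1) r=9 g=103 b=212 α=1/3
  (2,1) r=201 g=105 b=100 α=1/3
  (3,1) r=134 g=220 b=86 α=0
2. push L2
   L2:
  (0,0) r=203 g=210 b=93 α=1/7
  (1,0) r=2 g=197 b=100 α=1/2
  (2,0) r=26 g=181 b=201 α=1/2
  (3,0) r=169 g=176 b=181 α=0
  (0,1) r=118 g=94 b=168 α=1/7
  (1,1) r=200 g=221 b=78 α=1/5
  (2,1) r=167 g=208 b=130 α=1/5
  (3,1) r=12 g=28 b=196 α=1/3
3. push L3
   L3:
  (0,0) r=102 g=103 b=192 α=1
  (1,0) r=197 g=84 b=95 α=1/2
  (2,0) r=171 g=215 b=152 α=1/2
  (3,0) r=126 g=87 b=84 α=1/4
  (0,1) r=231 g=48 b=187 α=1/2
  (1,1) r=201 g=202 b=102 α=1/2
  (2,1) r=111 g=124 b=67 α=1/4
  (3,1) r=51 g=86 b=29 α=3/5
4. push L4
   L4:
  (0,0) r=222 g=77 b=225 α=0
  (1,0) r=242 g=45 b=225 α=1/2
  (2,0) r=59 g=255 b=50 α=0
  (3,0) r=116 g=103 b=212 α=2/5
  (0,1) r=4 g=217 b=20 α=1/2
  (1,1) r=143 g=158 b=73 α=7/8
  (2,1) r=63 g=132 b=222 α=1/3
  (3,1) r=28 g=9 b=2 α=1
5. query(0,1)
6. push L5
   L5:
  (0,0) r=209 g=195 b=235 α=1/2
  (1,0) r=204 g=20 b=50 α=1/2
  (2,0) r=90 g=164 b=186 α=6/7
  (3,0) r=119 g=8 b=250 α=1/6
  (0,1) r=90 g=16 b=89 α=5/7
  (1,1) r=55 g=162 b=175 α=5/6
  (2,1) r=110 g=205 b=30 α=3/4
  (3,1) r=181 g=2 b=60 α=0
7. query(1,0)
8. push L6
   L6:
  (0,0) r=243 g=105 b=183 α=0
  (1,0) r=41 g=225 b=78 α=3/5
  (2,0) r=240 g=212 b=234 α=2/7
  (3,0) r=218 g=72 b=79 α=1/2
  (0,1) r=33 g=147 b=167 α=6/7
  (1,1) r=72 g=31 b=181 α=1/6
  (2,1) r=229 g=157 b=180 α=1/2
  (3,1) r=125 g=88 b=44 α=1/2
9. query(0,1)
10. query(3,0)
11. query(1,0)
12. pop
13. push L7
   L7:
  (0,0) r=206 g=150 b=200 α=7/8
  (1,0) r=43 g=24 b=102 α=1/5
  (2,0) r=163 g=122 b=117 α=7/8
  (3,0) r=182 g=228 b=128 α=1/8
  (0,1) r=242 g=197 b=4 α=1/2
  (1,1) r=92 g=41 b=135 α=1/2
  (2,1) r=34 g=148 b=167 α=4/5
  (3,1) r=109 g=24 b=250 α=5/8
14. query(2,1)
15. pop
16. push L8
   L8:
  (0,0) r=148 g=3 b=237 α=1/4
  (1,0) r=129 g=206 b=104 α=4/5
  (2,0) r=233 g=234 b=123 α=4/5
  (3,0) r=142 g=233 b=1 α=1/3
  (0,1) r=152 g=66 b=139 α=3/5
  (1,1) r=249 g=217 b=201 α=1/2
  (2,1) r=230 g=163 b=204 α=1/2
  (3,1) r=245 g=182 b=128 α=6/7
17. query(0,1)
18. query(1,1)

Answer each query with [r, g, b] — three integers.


at x=0,y=1 over L1,L2,L3,L4:
after L1 α=3/4: [309/2, 69, 189/4]
after L2 α=1/7: [1045/7, 508/7, 129/2]
after L3 α=1/2: [1331/7, 422/7, 503/4]
after L4 α=1/2: [1359/14, 1941/14, 583/8]
rounded: [97, 139, 73]

(1,0) stack=L1,L2,L3,L4,L5; from [0,0,0]:
L1 α=7/8: [133/2, 1141/8, 1113/8]
L2 α=1/2: [137/4, 2717/16, 1913/16]
L3 α=1/2: [925/8, 4061/32, 3433/32]
L4 α=1/2: [2861/16, 5501/64, 10633/64]
L5 α=1/2: [6125/32, 6781/128, 13833/128]
rounded: [191, 53, 108]

(0,1) stack=L1,L2,L3,L4,L5,L6; from [0,0,0]:
L1 α=3/4: [309/2, 69, 189/4]
L2 α=1/7: [1045/7, 508/7, 129/2]
L3 α=1/2: [1331/7, 422/7, 503/4]
L4 α=1/2: [1359/14, 1941/14, 583/8]
L5 α=5/7: [4509/49, 2501/49, 2363/28]
L6 α=6/7: [14211/343, 45719/343, 30419/196]
rounded: [41, 133, 155]

at x=3,y=0 over L1,L2,L3,L4,L5,L6:
after L1 α=1/7: [40/7, 15, 179/7]
after L2 α=0: [40/7, 15, 179/7]
after L3 α=1/4: [501/14, 33, 1125/28]
after L4 α=2/5: [4751/70, 61, 15247/140]
after L5 α=1/6: [2139/28, 313/6, 22247/168]
after L6 α=1/2: [8243/56, 745/12, 35519/336]
→ [147, 62, 106]

at x=1,y=0 over L1,L2,L3,L4,L5,L6:
+L1 (α=7/8) → [133/2, 1141/8, 1113/8]
+L2 (α=1/2) → [137/4, 2717/16, 1913/16]
+L3 (α=1/2) → [925/8, 4061/32, 3433/32]
+L4 (α=1/2) → [2861/16, 5501/64, 10633/64]
+L5 (α=1/2) → [6125/32, 6781/128, 13833/128]
+L6 (α=3/5) → [8093/80, 49981/320, 28809/320]
= [101, 156, 90]

(2,1) stack=L1,L2,L3,L4,L5,L7; from [0,0,0]:
+L1 (α=1/3) → [67, 35, 100/3]
+L2 (α=1/5) → [87, 348/5, 158/3]
+L3 (α=1/4) → [93, 416/5, 225/4]
+L4 (α=1/3) → [83, 1492/15, 223/2]
+L5 (α=3/4) → [413/4, 10717/60, 403/8]
+L7 (α=4/5) → [957/20, 46237/300, 5747/40]
= [48, 154, 144]

at x=0,y=1 over L1,L2,L3,L4,L5,L8:
L1 α=3/4: [309/2, 69, 189/4]
L2 α=1/7: [1045/7, 508/7, 129/2]
L3 α=1/2: [1331/7, 422/7, 503/4]
L4 α=1/2: [1359/14, 1941/14, 583/8]
L5 α=5/7: [4509/49, 2501/49, 2363/28]
L8 α=3/5: [31362/245, 14704/245, 8201/70]
→ [128, 60, 117]

at x=1,y=1 over L1,L2,L3,L4,L5,L8:
+L1 (α=1/3) → [3, 103/3, 212/3]
+L2 (α=1/5) → [212/5, 215/3, 1082/15]
+L3 (α=1/2) → [1217/10, 821/6, 1306/15]
+L4 (α=7/8) → [11227/80, 7457/48, 8971/120]
+L5 (α=5/6) → [33227/480, 46337/288, 113971/720]
+L8 (α=1/2) → [152747/960, 108833/576, 258691/1440]
rounded: [159, 189, 180]


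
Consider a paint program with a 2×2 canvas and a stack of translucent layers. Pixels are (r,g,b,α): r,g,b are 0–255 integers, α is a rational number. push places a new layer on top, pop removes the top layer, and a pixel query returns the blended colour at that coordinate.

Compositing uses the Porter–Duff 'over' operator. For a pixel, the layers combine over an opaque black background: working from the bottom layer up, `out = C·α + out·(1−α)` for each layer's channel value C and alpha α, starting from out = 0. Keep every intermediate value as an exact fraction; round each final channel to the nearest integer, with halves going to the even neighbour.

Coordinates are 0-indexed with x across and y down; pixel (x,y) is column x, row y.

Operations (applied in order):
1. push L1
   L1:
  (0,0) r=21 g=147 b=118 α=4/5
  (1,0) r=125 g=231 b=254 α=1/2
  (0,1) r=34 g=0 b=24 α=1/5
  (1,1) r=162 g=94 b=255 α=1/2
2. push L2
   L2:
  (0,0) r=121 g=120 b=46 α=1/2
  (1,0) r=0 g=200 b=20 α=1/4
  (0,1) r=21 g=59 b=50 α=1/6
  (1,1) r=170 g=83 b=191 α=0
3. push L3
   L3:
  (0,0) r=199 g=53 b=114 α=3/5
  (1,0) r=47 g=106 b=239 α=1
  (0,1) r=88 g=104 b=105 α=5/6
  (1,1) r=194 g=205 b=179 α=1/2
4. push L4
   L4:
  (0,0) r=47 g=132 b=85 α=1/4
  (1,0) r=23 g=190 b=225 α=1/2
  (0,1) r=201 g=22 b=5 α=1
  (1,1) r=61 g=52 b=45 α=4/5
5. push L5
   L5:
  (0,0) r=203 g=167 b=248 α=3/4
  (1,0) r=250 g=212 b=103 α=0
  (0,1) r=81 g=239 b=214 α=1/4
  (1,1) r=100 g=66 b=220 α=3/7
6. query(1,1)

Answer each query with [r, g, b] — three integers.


query (1,1) [L1,L2,L3,L4,L5] — begin 0,0,0
+L1 (α=1/2) → [81, 47, 255/2]
+L2 (α=0) → [81, 47, 255/2]
+L3 (α=1/2) → [275/2, 126, 613/4]
+L4 (α=4/5) → [763/10, 334/5, 1333/20]
+L5 (α=3/7) → [3026/35, 2326/35, 4633/35]
= [86, 66, 132]


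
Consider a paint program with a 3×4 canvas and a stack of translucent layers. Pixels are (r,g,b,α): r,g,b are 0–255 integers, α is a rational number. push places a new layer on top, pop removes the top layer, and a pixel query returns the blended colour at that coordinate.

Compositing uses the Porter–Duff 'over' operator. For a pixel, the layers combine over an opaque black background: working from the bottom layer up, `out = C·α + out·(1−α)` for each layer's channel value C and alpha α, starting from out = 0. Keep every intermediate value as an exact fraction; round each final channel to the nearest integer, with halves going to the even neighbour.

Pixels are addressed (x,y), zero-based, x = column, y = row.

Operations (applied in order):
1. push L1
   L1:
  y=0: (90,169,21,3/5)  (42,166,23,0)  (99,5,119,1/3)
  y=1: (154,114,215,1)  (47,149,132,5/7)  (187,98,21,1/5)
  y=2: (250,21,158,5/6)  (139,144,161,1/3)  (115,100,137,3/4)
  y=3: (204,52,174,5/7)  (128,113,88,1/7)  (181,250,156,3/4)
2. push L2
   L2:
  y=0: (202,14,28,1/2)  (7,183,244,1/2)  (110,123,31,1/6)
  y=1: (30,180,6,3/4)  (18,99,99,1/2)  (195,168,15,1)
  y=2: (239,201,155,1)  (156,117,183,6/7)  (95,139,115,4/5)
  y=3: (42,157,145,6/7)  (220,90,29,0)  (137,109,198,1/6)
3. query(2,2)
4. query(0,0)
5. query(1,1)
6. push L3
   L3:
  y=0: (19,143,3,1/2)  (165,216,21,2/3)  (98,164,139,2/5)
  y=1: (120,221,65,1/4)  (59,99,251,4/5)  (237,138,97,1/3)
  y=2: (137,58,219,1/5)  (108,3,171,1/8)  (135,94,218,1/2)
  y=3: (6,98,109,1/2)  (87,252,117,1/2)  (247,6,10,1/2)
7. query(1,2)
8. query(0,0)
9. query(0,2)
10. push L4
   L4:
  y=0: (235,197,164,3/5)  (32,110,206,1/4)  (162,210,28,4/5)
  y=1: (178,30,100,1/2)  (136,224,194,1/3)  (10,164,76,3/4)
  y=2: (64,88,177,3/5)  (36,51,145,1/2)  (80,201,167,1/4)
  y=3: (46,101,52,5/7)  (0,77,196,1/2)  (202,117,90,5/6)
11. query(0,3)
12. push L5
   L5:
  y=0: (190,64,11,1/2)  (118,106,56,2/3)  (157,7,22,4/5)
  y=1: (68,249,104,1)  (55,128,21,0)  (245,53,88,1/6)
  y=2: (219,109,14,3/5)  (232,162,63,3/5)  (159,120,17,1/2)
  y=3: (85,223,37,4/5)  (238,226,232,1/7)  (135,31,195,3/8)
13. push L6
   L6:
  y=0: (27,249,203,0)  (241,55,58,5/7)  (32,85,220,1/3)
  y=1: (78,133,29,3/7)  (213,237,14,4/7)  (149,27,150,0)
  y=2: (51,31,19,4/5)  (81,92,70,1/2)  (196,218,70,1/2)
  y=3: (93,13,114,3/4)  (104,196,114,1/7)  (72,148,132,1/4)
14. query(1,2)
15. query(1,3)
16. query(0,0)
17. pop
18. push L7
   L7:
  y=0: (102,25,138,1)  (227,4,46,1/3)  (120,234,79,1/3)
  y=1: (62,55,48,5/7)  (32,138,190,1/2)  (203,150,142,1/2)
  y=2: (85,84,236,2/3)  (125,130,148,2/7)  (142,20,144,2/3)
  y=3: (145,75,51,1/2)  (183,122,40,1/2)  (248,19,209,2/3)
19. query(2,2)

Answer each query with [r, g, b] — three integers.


query (2,2) [L1,L2] — begin 0,0,0
L1 α=3/4: [345/4, 75, 411/4]
L2 α=4/5: [373/4, 631/5, 2251/20]
rounded: [93, 126, 113]

at x=0,y=0 over L1,L2:
+L1 (α=3/5) → [54, 507/5, 63/5]
+L2 (α=1/2) → [128, 577/10, 203/10]
rounded: [128, 58, 20]

(1,1) stack=L1,L2; from [0,0,0]:
+L1 (α=5/7) → [235/7, 745/7, 660/7]
+L2 (α=1/2) → [361/14, 719/7, 1353/14]
= [26, 103, 97]

(1,2) stack=L1,L2,L3; from [0,0,0]:
L1 α=1/3: [139/3, 48, 161/3]
L2 α=6/7: [421/3, 750/7, 3455/21]
L3 α=1/8: [3271/24, 753/8, 496/3]
= [136, 94, 165]

(0,0) stack=L1,L2,L3; from [0,0,0]:
after L1 α=3/5: [54, 507/5, 63/5]
after L2 α=1/2: [128, 577/10, 203/10]
after L3 α=1/2: [147/2, 2007/20, 233/20]
= [74, 100, 12]

at x=0,y=2 over L1,L2,L3:
+L1 (α=5/6) → [625/3, 35/2, 395/3]
+L2 (α=1) → [239, 201, 155]
+L3 (α=1/5) → [1093/5, 862/5, 839/5]
rounded: [219, 172, 168]

at x=0,y=3 over L1,L2,L3,L4:
L1 α=5/7: [1020/7, 260/7, 870/7]
L2 α=6/7: [2784/49, 6854/49, 6960/49]
L3 α=1/2: [1539/49, 5828/49, 12301/98]
L4 α=5/7: [14348/343, 36401/343, 25041/343]
→ [42, 106, 73]

(1,2) stack=L1,L2,L3,L4,L5,L6; from [0,0,0]:
L1 α=1/3: [139/3, 48, 161/3]
L2 α=6/7: [421/3, 750/7, 3455/21]
L3 α=1/8: [3271/24, 753/8, 496/3]
L4 α=1/2: [4135/48, 1161/16, 931/6]
L5 α=3/5: [20839/120, 5049/40, 1498/15]
L6 α=1/2: [30559/240, 8729/80, 1274/15]
= [127, 109, 85]

(1,3) stack=L1,L2,L3,L4,L5,L6; from [0,0,0]:
after L1 α=1/7: [128/7, 113/7, 88/7]
after L2 α=0: [128/7, 113/7, 88/7]
after L3 α=1/2: [737/14, 1877/14, 907/14]
after L4 α=1/2: [737/28, 2955/28, 3651/28]
after L5 α=1/7: [5543/98, 12029/98, 14201/98]
after L6 α=1/7: [21725/343, 45691/343, 48189/343]
rounded: [63, 133, 140]

query (0,0) [L1,L2,L3,L4,L5,L6] — begin 0,0,0
after L1 α=3/5: [54, 507/5, 63/5]
after L2 α=1/2: [128, 577/10, 203/10]
after L3 α=1/2: [147/2, 2007/20, 233/20]
after L4 α=3/5: [852/5, 7917/50, 5153/50]
after L5 α=1/2: [901/5, 11117/100, 5703/100]
after L6 α=0: [901/5, 11117/100, 5703/100]
= [180, 111, 57]

at x=2,y=2 over L1,L2,L3,L4,L5,L7:
after L1 α=3/4: [345/4, 75, 411/4]
after L2 α=4/5: [373/4, 631/5, 2251/20]
after L3 α=1/2: [913/8, 1101/10, 6611/40]
after L4 α=1/4: [3379/32, 5313/40, 26513/160]
after L5 α=1/2: [8467/64, 10113/80, 29233/320]
after L7 α=2/3: [8881/64, 13313/240, 121393/960]
→ [139, 55, 126]


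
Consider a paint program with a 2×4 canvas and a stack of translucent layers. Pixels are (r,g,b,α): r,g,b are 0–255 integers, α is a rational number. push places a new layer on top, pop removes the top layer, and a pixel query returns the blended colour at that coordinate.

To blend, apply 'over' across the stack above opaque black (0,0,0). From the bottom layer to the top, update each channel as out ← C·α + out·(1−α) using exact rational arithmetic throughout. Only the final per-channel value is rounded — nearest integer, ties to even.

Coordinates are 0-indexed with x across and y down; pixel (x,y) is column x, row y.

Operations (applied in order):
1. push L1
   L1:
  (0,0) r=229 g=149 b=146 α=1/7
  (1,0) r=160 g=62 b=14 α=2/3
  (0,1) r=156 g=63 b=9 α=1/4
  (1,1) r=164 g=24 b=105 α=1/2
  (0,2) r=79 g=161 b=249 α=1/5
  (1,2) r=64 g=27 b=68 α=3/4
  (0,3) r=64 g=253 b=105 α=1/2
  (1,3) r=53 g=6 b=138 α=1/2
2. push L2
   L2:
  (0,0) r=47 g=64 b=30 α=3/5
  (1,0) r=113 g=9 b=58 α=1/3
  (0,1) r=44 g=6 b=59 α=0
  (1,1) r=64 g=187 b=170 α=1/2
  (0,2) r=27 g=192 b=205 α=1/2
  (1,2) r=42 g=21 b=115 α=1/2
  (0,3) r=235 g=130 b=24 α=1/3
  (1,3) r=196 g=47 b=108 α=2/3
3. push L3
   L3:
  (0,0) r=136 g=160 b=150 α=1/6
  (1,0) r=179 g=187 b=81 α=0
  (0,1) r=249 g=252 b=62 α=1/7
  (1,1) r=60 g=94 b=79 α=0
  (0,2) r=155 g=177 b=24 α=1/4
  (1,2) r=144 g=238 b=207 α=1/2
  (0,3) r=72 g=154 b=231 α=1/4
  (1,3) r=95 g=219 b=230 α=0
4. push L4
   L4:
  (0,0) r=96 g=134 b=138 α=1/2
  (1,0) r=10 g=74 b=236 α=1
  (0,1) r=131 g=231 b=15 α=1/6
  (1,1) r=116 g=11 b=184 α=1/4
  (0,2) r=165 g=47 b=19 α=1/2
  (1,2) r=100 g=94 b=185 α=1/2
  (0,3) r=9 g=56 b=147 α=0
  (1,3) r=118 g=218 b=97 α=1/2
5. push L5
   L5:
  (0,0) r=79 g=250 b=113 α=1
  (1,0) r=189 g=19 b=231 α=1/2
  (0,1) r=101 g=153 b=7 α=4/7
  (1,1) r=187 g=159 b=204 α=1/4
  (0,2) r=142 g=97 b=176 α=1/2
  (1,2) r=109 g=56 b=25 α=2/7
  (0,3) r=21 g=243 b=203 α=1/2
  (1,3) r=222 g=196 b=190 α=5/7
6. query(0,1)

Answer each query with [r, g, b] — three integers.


at x=0,y=1 over L1,L2,L3,L4,L5:
after L1 α=1/4: [39, 63/4, 9/4]
after L2 α=0: [39, 63/4, 9/4]
after L3 α=1/7: [69, 99/2, 151/14]
after L4 α=1/6: [238/3, 319/4, 965/84]
after L5 α=4/7: [642/7, 3405/28, 1749/196]
→ [92, 122, 9]


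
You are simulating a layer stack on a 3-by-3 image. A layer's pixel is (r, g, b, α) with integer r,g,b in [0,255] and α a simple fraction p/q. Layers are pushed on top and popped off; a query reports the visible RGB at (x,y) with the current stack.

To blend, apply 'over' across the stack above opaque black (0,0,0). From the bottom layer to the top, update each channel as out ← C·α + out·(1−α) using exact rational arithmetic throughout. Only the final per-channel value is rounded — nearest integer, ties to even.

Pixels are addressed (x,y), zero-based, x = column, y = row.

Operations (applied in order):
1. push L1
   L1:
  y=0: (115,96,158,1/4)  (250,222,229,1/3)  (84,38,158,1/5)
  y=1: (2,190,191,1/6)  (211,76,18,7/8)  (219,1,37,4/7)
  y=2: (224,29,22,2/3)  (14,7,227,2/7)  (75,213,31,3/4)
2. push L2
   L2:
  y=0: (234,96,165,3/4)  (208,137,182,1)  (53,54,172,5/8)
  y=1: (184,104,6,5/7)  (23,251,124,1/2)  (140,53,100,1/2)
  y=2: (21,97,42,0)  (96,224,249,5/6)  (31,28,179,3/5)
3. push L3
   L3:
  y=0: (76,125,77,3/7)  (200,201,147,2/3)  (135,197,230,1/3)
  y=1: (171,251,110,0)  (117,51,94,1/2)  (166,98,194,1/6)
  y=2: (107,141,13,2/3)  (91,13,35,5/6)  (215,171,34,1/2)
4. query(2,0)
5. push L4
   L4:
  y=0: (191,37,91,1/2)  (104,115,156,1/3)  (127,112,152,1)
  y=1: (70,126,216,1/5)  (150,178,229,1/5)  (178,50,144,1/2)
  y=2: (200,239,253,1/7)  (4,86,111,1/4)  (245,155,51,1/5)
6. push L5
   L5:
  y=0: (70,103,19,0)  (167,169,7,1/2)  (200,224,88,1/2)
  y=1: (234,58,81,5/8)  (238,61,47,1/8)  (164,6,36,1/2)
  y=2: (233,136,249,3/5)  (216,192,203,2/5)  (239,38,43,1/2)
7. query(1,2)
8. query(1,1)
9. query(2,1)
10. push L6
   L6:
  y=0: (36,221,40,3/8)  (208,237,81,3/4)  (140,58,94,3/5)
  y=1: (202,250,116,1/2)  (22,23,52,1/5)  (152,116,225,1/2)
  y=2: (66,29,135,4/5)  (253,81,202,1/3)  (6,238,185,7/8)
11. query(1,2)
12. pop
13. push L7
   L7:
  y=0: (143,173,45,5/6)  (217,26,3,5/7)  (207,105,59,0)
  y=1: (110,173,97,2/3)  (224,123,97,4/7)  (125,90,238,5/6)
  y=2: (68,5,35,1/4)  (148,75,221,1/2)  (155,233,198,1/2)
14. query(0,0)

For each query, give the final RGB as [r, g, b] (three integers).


query (2,0) [L1,L2,L3] — begin 0,0,0
after L1 α=1/5: [84/5, 38/5, 158/5]
after L2 α=5/8: [1577/40, 183/5, 2387/20]
after L3 α=1/3: [4277/60, 1351/15, 4687/30]
= [71, 90, 156]

at x=1,y=2 over L1,L2,L3,L4,L5:
L1 α=2/7: [4, 2, 454/7]
L2 α=5/6: [242/3, 187, 9169/42]
L3 α=5/6: [1607/18, 42, 16519/252]
L4 α=1/4: [1631/24, 53, 25843/336]
L5 α=2/5: [5087/40, 543/5, 14263/112]
→ [127, 109, 127]

query (1,1) [L1,L2,L3,L4,L5] — begin 0,0,0
L1 α=7/8: [1477/8, 133/2, 63/4]
L2 α=1/2: [1661/16, 635/4, 559/8]
L3 α=1/2: [3533/32, 839/8, 1311/16]
L4 α=1/5: [4733/40, 239/2, 2227/20]
L5 α=1/8: [42651/320, 1795/16, 16529/160]
→ [133, 112, 103]

query (2,1) [L1,L2,L3,L4,L5] — begin 0,0,0
+L1 (α=4/7) → [876/7, 4/7, 148/7]
+L2 (α=1/2) → [928/7, 375/14, 424/7]
+L3 (α=1/6) → [967/7, 3247/84, 1739/21]
+L4 (α=1/2) → [2213/14, 7447/168, 4763/42]
+L5 (α=1/2) → [4509/28, 8455/336, 6275/84]
→ [161, 25, 75]

query (1,2) [L1,L2,L3,L4,L5,L6] — begin 0,0,0
+L1 (α=2/7) → [4, 2, 454/7]
+L2 (α=5/6) → [242/3, 187, 9169/42]
+L3 (α=5/6) → [1607/18, 42, 16519/252]
+L4 (α=1/4) → [1631/24, 53, 25843/336]
+L5 (α=2/5) → [5087/40, 543/5, 14263/112]
+L6 (α=1/3) → [10147/60, 497/5, 8525/56]
rounded: [169, 99, 152]

query (0,0) [L1,L2,L3,L4,L5,L7] — begin 0,0,0
after L1 α=1/4: [115/4, 24, 79/2]
after L2 α=3/4: [2923/16, 78, 1069/8]
after L3 α=3/7: [3835/28, 687/7, 1531/14]
after L4 α=1/2: [9183/56, 473/7, 2805/28]
after L5 α=0: [9183/56, 473/7, 2805/28]
after L7 α=5/6: [49223/336, 1088/7, 3035/56]
rounded: [146, 155, 54]


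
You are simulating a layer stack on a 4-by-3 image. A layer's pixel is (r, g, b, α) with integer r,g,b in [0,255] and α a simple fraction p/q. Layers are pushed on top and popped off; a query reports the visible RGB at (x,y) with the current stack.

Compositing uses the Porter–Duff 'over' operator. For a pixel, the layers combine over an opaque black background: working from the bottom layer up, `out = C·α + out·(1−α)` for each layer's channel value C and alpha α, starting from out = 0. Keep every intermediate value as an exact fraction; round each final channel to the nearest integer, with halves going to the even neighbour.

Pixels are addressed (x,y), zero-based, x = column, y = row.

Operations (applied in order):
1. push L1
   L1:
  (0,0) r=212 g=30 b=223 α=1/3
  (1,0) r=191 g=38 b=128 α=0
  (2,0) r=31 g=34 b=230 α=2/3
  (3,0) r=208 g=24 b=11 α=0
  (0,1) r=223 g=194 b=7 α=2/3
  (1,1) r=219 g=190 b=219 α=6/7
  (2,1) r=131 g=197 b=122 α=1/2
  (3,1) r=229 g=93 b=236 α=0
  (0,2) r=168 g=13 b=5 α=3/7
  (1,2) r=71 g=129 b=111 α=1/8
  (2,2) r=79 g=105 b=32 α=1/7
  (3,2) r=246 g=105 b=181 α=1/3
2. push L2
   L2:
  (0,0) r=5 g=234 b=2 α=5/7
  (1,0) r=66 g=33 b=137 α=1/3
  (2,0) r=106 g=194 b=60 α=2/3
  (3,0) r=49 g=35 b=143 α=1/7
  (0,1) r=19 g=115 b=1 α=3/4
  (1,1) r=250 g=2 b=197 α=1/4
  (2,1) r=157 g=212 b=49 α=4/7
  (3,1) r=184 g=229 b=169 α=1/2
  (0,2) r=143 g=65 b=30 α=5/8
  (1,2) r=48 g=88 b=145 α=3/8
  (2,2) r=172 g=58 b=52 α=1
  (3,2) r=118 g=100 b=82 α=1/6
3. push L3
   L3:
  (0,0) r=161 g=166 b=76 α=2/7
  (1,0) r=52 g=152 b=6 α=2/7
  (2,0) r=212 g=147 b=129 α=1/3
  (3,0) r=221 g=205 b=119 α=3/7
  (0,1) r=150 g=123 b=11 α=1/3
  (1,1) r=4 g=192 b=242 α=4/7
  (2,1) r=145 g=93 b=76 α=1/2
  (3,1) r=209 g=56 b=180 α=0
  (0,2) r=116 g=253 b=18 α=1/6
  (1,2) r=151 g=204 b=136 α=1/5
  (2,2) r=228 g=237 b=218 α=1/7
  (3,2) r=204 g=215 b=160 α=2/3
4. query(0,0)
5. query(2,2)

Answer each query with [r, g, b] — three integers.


(0,0) stack=L1,L2,L3; from [0,0,0]:
+L1 (α=1/3) → [212/3, 10, 223/3]
+L2 (α=5/7) → [499/21, 170, 68/3]
+L3 (α=2/7) → [9257/147, 1182/7, 796/21]
→ [63, 169, 38]

query (2,2) [L1,L2,L3] — begin 0,0,0
after L1 α=1/7: [79/7, 15, 32/7]
after L2 α=1: [172, 58, 52]
after L3 α=1/7: [180, 585/7, 530/7]
rounded: [180, 84, 76]


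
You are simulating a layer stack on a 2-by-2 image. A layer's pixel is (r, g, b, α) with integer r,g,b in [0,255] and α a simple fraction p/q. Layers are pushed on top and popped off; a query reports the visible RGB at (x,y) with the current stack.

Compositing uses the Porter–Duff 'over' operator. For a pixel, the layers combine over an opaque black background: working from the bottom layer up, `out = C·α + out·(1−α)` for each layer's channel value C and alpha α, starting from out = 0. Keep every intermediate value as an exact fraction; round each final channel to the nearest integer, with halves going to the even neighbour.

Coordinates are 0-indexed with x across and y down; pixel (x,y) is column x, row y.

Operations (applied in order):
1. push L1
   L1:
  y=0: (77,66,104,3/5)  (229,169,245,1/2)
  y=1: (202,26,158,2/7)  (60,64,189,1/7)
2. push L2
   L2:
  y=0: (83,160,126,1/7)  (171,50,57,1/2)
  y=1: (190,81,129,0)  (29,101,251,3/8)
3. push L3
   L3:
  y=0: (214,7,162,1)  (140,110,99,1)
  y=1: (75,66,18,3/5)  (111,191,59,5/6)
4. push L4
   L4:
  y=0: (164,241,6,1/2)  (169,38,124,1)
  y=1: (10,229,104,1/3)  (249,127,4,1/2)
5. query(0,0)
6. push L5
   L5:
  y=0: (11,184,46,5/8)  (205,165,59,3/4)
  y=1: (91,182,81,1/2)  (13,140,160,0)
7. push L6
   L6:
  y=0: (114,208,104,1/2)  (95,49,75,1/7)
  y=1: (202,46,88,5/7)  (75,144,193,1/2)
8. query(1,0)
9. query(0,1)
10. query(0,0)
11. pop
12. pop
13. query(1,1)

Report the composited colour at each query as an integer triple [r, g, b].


(0,0) stack=L1,L2,L3,L4; from [0,0,0]:
after L1 α=3/5: [231/5, 198/5, 312/5]
after L2 α=1/7: [1801/35, 284/5, 2502/35]
after L3 α=1: [214, 7, 162]
after L4 α=1/2: [189, 124, 84]
= [189, 124, 84]

(1,0) stack=L1,L2,L3,L4,L5,L6; from [0,0,0]:
after L1 α=1/2: [229/2, 169/2, 245/2]
after L2 α=1/2: [571/4, 269/4, 359/4]
after L3 α=1: [140, 110, 99]
after L4 α=1: [169, 38, 124]
after L5 α=3/4: [196, 533/4, 301/4]
after L6 α=1/7: [1271/7, 1697/14, 1053/14]
→ [182, 121, 75]

(0,1) stack=L1,L2,L3,L4,L5,L6; from [0,0,0]:
after L1 α=2/7: [404/7, 52/7, 316/7]
after L2 α=0: [404/7, 52/7, 316/7]
after L3 α=3/5: [2383/35, 298/7, 202/7]
after L4 α=1/3: [5116/105, 733/7, 1132/21]
after L5 α=1/2: [14671/210, 2007/14, 2833/42]
after L6 α=5/7: [120721/735, 3617/49, 12073/147]
→ [164, 74, 82]

(0,0) stack=L1,L2,L3,L4,L5,L6; from [0,0,0]:
+L1 (α=3/5) → [231/5, 198/5, 312/5]
+L2 (α=1/7) → [1801/35, 284/5, 2502/35]
+L3 (α=1) → [214, 7, 162]
+L4 (α=1/2) → [189, 124, 84]
+L5 (α=5/8) → [311/4, 323/2, 241/4]
+L6 (α=1/2) → [767/8, 739/4, 657/8]
= [96, 185, 82]

query (1,1) [L1,L2,L3,L4] — begin 0,0,0
+L1 (α=1/7) → [60/7, 64/7, 27]
+L2 (α=3/8) → [909/56, 2441/56, 111]
+L3 (α=5/6) → [10663/112, 55921/336, 203/3]
+L4 (α=1/2) → [38551/224, 98593/672, 215/6]
→ [172, 147, 36]


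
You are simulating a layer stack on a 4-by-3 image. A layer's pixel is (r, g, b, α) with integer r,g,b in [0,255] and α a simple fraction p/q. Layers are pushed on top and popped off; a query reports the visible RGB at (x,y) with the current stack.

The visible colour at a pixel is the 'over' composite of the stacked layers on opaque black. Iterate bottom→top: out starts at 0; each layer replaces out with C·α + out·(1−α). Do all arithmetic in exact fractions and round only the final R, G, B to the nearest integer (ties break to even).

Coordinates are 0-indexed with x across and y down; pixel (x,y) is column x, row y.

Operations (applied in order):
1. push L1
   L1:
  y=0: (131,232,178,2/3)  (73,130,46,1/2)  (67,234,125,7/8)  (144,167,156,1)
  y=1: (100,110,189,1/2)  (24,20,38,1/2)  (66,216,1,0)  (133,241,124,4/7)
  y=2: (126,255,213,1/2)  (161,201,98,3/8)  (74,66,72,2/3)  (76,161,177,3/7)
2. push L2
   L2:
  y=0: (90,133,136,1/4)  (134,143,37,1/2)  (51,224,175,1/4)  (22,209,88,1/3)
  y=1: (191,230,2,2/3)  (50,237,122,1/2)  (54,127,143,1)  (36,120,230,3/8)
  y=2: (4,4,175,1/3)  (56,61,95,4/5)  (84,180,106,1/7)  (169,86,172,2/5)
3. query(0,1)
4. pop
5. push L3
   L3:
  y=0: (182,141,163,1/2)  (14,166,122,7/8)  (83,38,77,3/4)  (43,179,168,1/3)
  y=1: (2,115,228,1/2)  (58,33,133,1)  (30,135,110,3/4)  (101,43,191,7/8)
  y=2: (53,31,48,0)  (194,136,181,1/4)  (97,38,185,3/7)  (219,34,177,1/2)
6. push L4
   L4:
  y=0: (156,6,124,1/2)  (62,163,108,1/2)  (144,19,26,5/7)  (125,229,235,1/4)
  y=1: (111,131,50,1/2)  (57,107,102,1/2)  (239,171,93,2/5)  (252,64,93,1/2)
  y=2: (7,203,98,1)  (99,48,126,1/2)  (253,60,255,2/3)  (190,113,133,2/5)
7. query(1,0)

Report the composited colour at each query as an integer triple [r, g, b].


query (0,1) [L1,L2] — begin 0,0,0
+L1 (α=1/2) → [50, 55, 189/2]
+L2 (α=2/3) → [144, 515/3, 197/6]
rounded: [144, 172, 33]

(1,0) stack=L1,L3,L4; from [0,0,0]:
L1 α=1/2: [73/2, 65, 23]
L3 α=7/8: [269/16, 1227/8, 877/8]
L4 α=1/2: [1261/32, 2531/16, 1741/16]
→ [39, 158, 109]


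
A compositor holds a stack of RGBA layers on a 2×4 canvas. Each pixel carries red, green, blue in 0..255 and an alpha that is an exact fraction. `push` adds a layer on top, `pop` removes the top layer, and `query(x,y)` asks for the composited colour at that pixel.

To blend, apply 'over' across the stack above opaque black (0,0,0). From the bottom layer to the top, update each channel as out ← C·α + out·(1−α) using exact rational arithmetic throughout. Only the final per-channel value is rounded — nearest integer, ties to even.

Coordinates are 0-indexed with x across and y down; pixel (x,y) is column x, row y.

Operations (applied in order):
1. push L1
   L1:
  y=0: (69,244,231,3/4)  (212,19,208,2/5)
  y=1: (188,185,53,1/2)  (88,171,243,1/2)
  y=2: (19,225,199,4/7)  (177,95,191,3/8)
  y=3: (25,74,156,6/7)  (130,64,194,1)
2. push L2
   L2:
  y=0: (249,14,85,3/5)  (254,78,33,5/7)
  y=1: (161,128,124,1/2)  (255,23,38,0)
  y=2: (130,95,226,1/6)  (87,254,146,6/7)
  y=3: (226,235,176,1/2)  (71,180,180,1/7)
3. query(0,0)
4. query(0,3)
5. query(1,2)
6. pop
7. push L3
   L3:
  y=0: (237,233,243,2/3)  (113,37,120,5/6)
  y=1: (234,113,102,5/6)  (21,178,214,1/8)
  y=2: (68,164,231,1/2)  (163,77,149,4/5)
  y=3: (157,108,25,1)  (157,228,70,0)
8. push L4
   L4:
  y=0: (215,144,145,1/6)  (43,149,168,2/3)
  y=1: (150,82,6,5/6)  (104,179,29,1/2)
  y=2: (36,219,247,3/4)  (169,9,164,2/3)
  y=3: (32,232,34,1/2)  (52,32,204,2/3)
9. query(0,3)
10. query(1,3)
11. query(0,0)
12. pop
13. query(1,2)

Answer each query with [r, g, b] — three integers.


(0,0) stack=L1,L2; from [0,0,0]:
+L1 (α=3/4) → [207/4, 183, 693/4]
+L2 (α=3/5) → [1701/10, 408/5, 1203/10]
rounded: [170, 82, 120]

query (0,3) [L1,L2] — begin 0,0,0
+L1 (α=6/7) → [150/7, 444/7, 936/7]
+L2 (α=1/2) → [866/7, 2089/14, 1084/7]
→ [124, 149, 155]

(1,2) stack=L1,L2; from [0,0,0]:
after L1 α=3/8: [531/8, 285/8, 573/8]
after L2 α=6/7: [4707/56, 12477/56, 1083/8]
= [84, 223, 135]

at x=0,y=3 over L1,L3,L4:
+L1 (α=6/7) → [150/7, 444/7, 936/7]
+L3 (α=1) → [157, 108, 25]
+L4 (α=1/2) → [189/2, 170, 59/2]
= [94, 170, 30]

at x=1,y=3 over L1,L3,L4:
L1 α=1: [130, 64, 194]
L3 α=0: [130, 64, 194]
L4 α=2/3: [78, 128/3, 602/3]
rounded: [78, 43, 201]

(0,0) stack=L1,L3,L4; from [0,0,0]:
L1 α=3/4: [207/4, 183, 693/4]
L3 α=2/3: [701/4, 649/3, 879/4]
L4 α=1/6: [1455/8, 3677/18, 4975/24]
= [182, 204, 207]

(1,2) stack=L1,L3; from [0,0,0]:
L1 α=3/8: [531/8, 285/8, 573/8]
L3 α=4/5: [5747/40, 2749/40, 5341/40]
= [144, 69, 134]


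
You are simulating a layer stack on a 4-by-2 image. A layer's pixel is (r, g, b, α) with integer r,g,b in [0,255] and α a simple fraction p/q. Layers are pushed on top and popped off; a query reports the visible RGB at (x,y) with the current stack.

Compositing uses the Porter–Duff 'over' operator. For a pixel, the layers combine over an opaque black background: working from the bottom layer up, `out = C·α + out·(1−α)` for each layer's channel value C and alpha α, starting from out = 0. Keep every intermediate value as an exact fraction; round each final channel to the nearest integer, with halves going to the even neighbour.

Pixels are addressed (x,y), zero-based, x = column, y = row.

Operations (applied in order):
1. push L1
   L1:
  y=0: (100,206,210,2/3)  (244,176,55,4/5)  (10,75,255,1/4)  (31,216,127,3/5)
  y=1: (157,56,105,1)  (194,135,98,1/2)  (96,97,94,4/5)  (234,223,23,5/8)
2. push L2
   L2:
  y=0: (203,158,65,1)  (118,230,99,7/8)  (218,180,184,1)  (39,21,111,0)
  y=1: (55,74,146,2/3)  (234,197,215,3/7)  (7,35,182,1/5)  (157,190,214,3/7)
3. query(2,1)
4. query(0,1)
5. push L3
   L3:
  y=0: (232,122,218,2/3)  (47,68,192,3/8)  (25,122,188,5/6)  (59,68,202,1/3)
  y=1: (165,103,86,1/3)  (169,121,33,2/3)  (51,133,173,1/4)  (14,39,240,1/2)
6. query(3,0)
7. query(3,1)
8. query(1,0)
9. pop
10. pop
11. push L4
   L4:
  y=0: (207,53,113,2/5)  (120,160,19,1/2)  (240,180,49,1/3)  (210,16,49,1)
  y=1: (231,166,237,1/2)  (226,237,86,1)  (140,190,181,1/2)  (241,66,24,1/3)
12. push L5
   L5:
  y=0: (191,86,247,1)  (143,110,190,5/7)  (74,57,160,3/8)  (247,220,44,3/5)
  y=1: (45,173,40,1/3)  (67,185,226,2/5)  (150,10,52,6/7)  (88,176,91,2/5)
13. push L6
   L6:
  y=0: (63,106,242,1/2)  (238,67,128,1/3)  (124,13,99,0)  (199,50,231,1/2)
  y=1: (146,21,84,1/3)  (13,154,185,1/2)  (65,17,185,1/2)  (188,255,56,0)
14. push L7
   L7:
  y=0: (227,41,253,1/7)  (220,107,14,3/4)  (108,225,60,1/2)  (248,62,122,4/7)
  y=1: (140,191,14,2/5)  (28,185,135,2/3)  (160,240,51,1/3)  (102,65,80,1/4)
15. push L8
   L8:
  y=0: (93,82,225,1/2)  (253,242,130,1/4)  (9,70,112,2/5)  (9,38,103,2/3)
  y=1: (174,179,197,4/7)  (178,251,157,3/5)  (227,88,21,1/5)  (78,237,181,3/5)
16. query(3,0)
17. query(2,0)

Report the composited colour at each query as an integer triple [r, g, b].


query (2,1) [L1,L2] — begin 0,0,0
+L1 (α=4/5) → [384/5, 388/5, 376/5]
+L2 (α=1/5) → [1571/25, 1727/25, 2414/25]
= [63, 69, 97]

(0,1) stack=L1,L2; from [0,0,0]:
L1 α=1: [157, 56, 105]
L2 α=2/3: [89, 68, 397/3]
→ [89, 68, 132]

(3,0) stack=L1,L2,L3; from [0,0,0]:
+L1 (α=3/5) → [93/5, 648/5, 381/5]
+L2 (α=0) → [93/5, 648/5, 381/5]
+L3 (α=1/3) → [481/15, 1636/15, 1772/15]
→ [32, 109, 118]

query (3,1) [L1,L2,L3] — begin 0,0,0
+L1 (α=5/8) → [585/4, 1115/8, 115/8]
+L2 (α=3/7) → [1056/7, 2255/14, 1399/14]
+L3 (α=1/2) → [577/7, 2801/28, 4759/28]
= [82, 100, 170]

query (1,0) [L1,L2,L3] — begin 0,0,0
L1 α=4/5: [976/5, 704/5, 44]
L2 α=7/8: [2553/20, 4377/20, 737/8]
L3 α=3/8: [3117/32, 5193/32, 8293/64]
= [97, 162, 130]

(3,0) stack=L1,L4,L5,L6,L7,L8; from [0,0,0]:
+L1 (α=3/5) → [93/5, 648/5, 381/5]
+L4 (α=1) → [210, 16, 49]
+L5 (α=3/5) → [1161/5, 692/5, 46]
+L6 (α=1/2) → [1078/5, 471/5, 277/2]
+L7 (α=4/7) → [8194/35, 379/5, 1807/14]
+L8 (α=2/3) → [8824/105, 253/5, 4691/42]
= [84, 51, 112]

query (2,0) [L1,L4,L5,L6,L7,L8] — begin 0,0,0
after L1 α=1/4: [5/2, 75/4, 255/4]
after L4 α=1/3: [245/3, 145/2, 353/6]
after L5 α=3/8: [1891/24, 1067/16, 4645/48]
after L6 α=0: [1891/24, 1067/16, 4645/48]
after L7 α=1/2: [4483/48, 4667/32, 7525/96]
after L8 α=2/5: [4771/80, 18481/160, 14693/160]
→ [60, 116, 92]


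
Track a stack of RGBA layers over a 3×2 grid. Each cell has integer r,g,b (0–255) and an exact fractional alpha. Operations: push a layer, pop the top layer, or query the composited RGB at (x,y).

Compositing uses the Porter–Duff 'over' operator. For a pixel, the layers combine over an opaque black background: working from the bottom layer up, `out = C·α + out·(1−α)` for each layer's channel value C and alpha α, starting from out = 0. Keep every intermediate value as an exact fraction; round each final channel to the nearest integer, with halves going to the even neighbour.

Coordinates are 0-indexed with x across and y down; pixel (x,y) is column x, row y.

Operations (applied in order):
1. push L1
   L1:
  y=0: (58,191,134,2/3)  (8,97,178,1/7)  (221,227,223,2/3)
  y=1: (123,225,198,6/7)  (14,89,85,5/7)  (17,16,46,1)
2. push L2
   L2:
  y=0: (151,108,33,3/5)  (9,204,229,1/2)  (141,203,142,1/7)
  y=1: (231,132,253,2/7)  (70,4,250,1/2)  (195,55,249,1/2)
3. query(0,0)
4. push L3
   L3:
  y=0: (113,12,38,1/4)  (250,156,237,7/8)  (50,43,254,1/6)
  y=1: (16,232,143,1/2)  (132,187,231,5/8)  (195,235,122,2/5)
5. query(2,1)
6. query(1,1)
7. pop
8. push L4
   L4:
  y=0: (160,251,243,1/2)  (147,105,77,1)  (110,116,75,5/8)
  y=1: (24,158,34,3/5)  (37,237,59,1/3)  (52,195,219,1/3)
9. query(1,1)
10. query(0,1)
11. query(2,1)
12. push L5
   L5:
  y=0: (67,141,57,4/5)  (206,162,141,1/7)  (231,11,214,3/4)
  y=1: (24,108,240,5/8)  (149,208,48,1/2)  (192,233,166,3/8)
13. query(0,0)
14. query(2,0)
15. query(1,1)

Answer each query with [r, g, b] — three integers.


(0,0) stack=L1,L2; from [0,0,0]:
L1 α=2/3: [116/3, 382/3, 268/3]
L2 α=3/5: [1591/15, 1736/15, 833/15]
= [106, 116, 56]

query (2,1) [L1,L2,L3] — begin 0,0,0
after L1 α=1: [17, 16, 46]
after L2 α=1/2: [106, 71/2, 295/2]
after L3 α=2/5: [708/5, 1153/10, 1373/10]
→ [142, 115, 137]

(1,1) stack=L1,L2,L3; from [0,0,0]:
L1 α=5/7: [10, 445/7, 425/7]
L2 α=1/2: [40, 473/14, 2175/14]
L3 α=5/8: [195/2, 14509/112, 22695/112]
→ [98, 130, 203]

at x=1,y=1 over L1,L2,L4:
L1 α=5/7: [10, 445/7, 425/7]
L2 α=1/2: [40, 473/14, 2175/14]
L4 α=1/3: [39, 2132/21, 2588/21]
= [39, 102, 123]

(0,1) stack=L1,L2,L4; from [0,0,0]:
+L1 (α=6/7) → [738/7, 1350/7, 1188/7]
+L2 (α=2/7) → [6924/49, 8598/49, 9482/49]
+L4 (α=3/5) → [17376/245, 40422/245, 23962/245]
→ [71, 165, 98]

query (2,1) [L1,L2,L4] — begin 0,0,0
after L1 α=1: [17, 16, 46]
after L2 α=1/2: [106, 71/2, 295/2]
after L4 α=1/3: [88, 266/3, 514/3]
= [88, 89, 171]

at x=0,y=0 over L1,L2,L4,L5:
L1 α=2/3: [116/3, 382/3, 268/3]
L2 α=3/5: [1591/15, 1736/15, 833/15]
L4 α=1/2: [3991/30, 5501/30, 2239/15]
L5 α=4/5: [12031/150, 22421/150, 5659/75]
= [80, 149, 75]

(2,0) stack=L1,L2,L4,L5; from [0,0,0]:
+L1 (α=2/3) → [442/3, 454/3, 446/3]
+L2 (α=1/7) → [1025/7, 1111/7, 1034/7]
+L4 (α=5/8) → [6925/56, 7393/56, 5727/56]
+L5 (α=3/4) → [45733/224, 9241/224, 41679/224]
→ [204, 41, 186]

at x=1,y=1 over L1,L2,L4,L5:
+L1 (α=5/7) → [10, 445/7, 425/7]
+L2 (α=1/2) → [40, 473/14, 2175/14]
+L4 (α=1/3) → [39, 2132/21, 2588/21]
+L5 (α=1/2) → [94, 3250/21, 1798/21]
= [94, 155, 86]
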